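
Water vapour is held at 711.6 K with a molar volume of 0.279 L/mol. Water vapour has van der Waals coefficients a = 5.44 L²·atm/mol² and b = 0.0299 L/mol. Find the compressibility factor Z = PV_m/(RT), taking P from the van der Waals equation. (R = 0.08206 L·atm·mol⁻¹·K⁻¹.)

Z ≈ 0.7861

P = RT/(V_m − b) − a/V_m² = (0.08206)(711.6)/(0.279 − 0.0299) − 5.44/(0.279)²
  = 58.394/0.24910 − 69.886 = 234.42 − 69.886 = 164.53 atm
Z = PV_m/(RT) = (164.53)(0.279)/((0.08206)(711.6)) = 45.904/58.394 = 0.7861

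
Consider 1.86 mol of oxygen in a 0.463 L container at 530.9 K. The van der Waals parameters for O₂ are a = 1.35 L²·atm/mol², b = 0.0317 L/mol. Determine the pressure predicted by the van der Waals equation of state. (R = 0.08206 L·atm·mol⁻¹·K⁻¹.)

P ≈ 178.8 atm

P = nRT/(V − nb) − a n²/V²
nRT/(V − nb) = (1.86)(0.08206)(530.9)/(0.463 − 1.86×0.0317) = 81.032/0.40404 = 200.55 atm
a n²/V² = (1.35)(1.86)²/(0.463)² = 21.787 atm
P = 200.55 − 21.787 = 178.8 atm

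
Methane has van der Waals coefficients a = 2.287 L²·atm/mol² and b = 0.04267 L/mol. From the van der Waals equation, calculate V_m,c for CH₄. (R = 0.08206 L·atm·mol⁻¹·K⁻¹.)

For a van der Waals gas, V_m,c = 3b.
V_m,c = 3×0.04267 = 0.1280 L/mol

V_m,c ≈ 0.1280 L/mol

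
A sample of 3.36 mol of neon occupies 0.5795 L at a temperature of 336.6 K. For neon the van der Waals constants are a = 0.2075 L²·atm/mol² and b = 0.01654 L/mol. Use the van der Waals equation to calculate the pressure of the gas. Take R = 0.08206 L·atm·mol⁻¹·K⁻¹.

P ≈ 170.2 atm

P = nRT/(V − nb) − a n²/V²
nRT/(V − nb) = (3.36)(0.08206)(336.6)/(0.5795 − 3.36×0.01654) = 92.808/0.52393 = 177.14 atm
a n²/V² = (0.2075)(3.36)²/(0.5795)² = 6.9757 atm
P = 177.14 − 6.9757 = 170.2 atm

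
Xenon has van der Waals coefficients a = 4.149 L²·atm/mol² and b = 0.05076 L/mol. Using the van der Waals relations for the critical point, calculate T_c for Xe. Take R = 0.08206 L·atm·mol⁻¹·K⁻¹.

For a van der Waals gas, T_c = 8a/(27Rb).
T_c = 8×4.149/(27×0.08206×0.05076) = 33.192/0.11246 = 295.1 K

T_c ≈ 295.1 K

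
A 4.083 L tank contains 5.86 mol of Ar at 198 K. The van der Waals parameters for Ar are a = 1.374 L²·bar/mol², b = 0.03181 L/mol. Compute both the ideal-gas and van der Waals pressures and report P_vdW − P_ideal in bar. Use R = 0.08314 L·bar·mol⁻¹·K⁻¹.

ΔP ≈ -1.700 bar

Ideal: P_ideal = nRT/V = (5.86)(0.08314)(198)/4.083 = 23.6262 bar
vdW: P = nRT/(V − nb) − a n²/V² = 96.4657/3.89659 − 47.1826/16.6709 = 24.7564 − 2.83024 = 21.9262 bar
ΔP = 21.9262 − 23.6262 = -1.700 bar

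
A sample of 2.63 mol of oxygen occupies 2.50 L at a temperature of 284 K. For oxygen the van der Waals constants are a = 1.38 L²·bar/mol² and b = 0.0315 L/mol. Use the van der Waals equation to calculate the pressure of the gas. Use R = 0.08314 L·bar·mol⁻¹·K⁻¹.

P ≈ 24.16 bar

P = nRT/(V − nb) − a n²/V²
nRT/(V − nb) = (2.63)(0.08314)(284)/(2.50 − 2.63×0.0315) = 62.099/2.4172 = 25.690 bar
a n²/V² = (1.38)(2.63)²/(2.50)² = 1.5273 bar
P = 25.690 − 1.5273 = 24.16 bar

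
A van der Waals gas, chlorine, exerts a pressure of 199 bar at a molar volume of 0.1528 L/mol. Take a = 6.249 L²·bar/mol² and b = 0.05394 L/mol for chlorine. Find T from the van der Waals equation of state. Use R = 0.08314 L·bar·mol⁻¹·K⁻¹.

T ≈ 554.9 K

T = (P + a/V_m²)(V_m − b)/R
P + a/V_m² = 199 + 6.249/(0.1528)² = 466.65 bar
V_m − b = 0.1528 − 0.05394 = 0.098860 L/mol
T = (466.65)(0.098860)/0.08314 = 554.9 K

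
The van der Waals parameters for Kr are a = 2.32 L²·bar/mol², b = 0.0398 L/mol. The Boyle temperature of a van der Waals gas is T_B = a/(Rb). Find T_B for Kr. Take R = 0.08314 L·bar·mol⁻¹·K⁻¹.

T_B ≈ 701.1 K

For a van der Waals gas the second virial coefficient B₂ = b − a/(RT) vanishes at T_B = a/(Rb).
T_B = 2.32/(0.08314×0.0398) = 2.32/0.0033090 = 701.1 K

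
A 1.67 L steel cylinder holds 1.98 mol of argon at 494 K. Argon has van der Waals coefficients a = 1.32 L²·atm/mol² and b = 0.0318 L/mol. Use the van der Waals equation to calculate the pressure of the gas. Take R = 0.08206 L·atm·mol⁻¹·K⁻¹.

P ≈ 48.09 atm

P = nRT/(V − nb) − a n²/V²
nRT/(V − nb) = (1.98)(0.08206)(494)/(1.67 − 1.98×0.0318) = 80.265/1.6070 = 49.947 atm
a n²/V² = (1.32)(1.98)²/(1.67)² = 1.8555 atm
P = 49.947 − 1.8555 = 48.09 atm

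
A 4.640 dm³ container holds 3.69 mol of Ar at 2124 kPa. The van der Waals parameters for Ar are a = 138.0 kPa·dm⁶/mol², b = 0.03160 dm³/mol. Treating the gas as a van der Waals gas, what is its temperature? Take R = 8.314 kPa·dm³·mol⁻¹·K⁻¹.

T ≈ 326.0 K

T = (P + a n²/V²)(V − nb)/(nR)
P + a n²/V² = 2124 + (138.0)(3.69)²/(4.640)² = 2211.3 kPa
V − nb = 4.640 − (3.69)(0.03160) = 4.5234 dm³
T = (2211.3)(4.5234)/((3.69)(8.314)) = 326.0 K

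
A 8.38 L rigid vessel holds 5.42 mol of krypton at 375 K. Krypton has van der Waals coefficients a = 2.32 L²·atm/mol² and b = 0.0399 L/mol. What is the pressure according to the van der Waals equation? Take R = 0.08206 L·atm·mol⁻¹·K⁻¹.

P ≈ 19.46 atm

P = nRT/(V − nb) − a n²/V²
nRT/(V − nb) = (5.42)(0.08206)(375)/(8.38 − 5.42×0.0399) = 166.79/8.1637 = 20.431 atm
a n²/V² = (2.32)(5.42)²/(8.38)² = 0.97051 atm
P = 20.431 − 0.97051 = 19.46 atm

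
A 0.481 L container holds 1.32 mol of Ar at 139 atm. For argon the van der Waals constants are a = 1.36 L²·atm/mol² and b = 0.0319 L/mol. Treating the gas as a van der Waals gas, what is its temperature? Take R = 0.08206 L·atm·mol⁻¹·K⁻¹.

T ≈ 604.7 K

T = (P + a n²/V²)(V − nb)/(nR)
P + a n²/V² = 139 + (1.36)(1.32)²/(0.481)² = 149.24 atm
V − nb = 0.481 − (1.32)(0.0319) = 0.43889 L
T = (149.24)(0.43889)/((1.32)(0.08206)) = 604.7 K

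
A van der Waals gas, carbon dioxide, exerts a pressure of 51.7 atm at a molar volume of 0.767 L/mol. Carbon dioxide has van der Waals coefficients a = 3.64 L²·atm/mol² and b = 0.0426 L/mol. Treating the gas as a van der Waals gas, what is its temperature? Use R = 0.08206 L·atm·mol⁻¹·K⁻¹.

T ≈ 511.0 K

T = (P + a/V_m²)(V_m − b)/R
P + a/V_m² = 51.7 + 3.64/(0.767)² = 57.887 atm
V_m − b = 0.767 − 0.0426 = 0.72440 L/mol
T = (57.887)(0.72440)/0.08206 = 511.0 K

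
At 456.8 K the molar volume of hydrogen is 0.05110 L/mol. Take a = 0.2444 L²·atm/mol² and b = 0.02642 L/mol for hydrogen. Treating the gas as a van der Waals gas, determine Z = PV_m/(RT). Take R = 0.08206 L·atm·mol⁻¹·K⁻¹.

Z ≈ 1.943

P = RT/(V_m − b) − a/V_m² = (0.08206)(456.8)/(0.05110 − 0.02642) − 0.2444/(0.05110)²
  = 37.485/0.024680 − 93.596 = 1518.8 − 93.596 = 1425.2 atm
Z = PV_m/(RT) = (1425.2)(0.05110)/((0.08206)(456.8)) = 72.828/37.485 = 1.943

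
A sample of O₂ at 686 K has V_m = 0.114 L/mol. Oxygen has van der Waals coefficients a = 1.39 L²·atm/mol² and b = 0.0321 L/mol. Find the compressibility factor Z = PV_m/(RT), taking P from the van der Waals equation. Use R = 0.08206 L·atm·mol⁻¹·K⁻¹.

Z ≈ 1.175

P = RT/(V_m − b) − a/V_m² = (0.08206)(686)/(0.114 − 0.0321) − 1.39/(0.114)²
  = 56.293/0.081900 − 106.96 = 687.34 − 106.96 = 580.38 atm
Z = PV_m/(RT) = (580.38)(0.114)/((0.08206)(686)) = 66.163/56.293 = 1.175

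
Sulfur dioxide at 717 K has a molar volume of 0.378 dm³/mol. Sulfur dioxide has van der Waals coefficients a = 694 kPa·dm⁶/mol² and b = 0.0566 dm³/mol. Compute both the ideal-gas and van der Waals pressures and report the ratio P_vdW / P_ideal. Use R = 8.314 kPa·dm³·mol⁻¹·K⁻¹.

P_vdW / P_ideal ≈ 0.8681

Ideal: P_ideal = RT/V_m = (8.314)(717)/0.378 = 15770.2 kPa
vdW: P = RT/(V_m − b) − a/V_m² = 5961.14/0.321400 − 694/0.142884 = 18547.4 − 4857.09 = 13690.3 kPa
Ratio = 13690.3/15770.2 = 0.8681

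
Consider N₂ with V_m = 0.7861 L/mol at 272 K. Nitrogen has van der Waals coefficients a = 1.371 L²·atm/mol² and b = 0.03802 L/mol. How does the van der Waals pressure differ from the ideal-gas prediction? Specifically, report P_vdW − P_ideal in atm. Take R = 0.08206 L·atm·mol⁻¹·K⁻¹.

Ideal: P_ideal = RT/V_m = (0.08206)(272)/0.7861 = 28.3937 atm
vdW: P = RT/(V_m − b) − a/V_m² = 22.3203/0.748080 − 1.371/0.617953 = 29.8368 − 2.21862 = 27.6182 atm
ΔP = 27.6182 − 28.3937 = -0.776 atm

ΔP ≈ -0.776 atm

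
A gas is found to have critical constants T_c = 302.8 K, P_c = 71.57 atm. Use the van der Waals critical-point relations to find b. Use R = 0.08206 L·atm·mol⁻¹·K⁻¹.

From T_c = 8a/(27Rb) and P_c = a/(27b²): b = R T_c/(8 P_c).
b = (0.08206)(302.8)/(8×71.57) = 24.848/572.56 = 0.04340 L/mol

b ≈ 0.04340 L/mol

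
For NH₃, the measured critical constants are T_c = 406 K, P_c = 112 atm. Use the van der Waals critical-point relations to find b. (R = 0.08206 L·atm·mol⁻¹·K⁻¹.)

b ≈ 0.03718 L/mol

From T_c = 8a/(27Rb) and P_c = a/(27b²): b = R T_c/(8 P_c).
b = (0.08206)(406)/(8×112) = 33.316/896.00 = 0.03718 L/mol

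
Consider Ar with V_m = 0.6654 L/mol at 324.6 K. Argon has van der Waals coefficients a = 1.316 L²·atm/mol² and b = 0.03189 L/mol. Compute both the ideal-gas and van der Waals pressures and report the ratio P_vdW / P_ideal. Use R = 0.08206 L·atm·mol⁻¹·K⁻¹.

Ideal: P_ideal = RT/V_m = (0.08206)(324.6)/0.6654 = 40.0311 atm
vdW: P = RT/(V_m − b) − a/V_m² = 26.6367/0.633510 − 1.316/0.442757 = 42.0462 − 2.97229 = 39.0739 atm
Ratio = 39.0739/40.0311 = 0.9761

P_vdW / P_ideal ≈ 0.9761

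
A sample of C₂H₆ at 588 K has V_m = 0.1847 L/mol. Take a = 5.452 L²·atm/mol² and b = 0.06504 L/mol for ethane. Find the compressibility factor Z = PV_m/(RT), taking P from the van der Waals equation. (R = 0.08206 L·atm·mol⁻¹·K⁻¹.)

Z ≈ 0.9318

P = RT/(V_m − b) − a/V_m² = (0.08206)(588)/(0.1847 − 0.06504) − 5.452/(0.1847)²
  = 48.251/0.11966 − 159.82 = 403.23 − 159.82 = 243.41 atm
Z = PV_m/(RT) = (243.41)(0.1847)/((0.08206)(588)) = 44.958/48.251 = 0.9318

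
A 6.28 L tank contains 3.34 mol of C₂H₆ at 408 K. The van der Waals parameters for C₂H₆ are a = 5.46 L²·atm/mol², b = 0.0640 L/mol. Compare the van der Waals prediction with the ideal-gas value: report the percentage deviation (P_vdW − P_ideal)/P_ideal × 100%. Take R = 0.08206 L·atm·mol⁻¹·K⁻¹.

Ideal: P_ideal = nRT/V = (3.34)(0.08206)(408)/6.28 = 17.8065 atm
vdW: P = nRT/(V − nb) − a n²/V² = 111.825/6.06624 − 60.9096/39.4384 = 18.4340 − 1.54442 = 16.8896 atm
% deviation = (16.8896 − 17.8065)/17.8065 × 100% = -5.15%

-5.15 %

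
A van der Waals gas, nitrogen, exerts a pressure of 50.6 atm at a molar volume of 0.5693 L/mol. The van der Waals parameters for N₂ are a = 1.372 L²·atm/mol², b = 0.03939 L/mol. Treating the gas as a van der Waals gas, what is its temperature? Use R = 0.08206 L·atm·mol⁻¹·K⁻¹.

T = (P + a/V_m²)(V_m − b)/R
P + a/V_m² = 50.6 + 1.372/(0.5693)² = 54.833 atm
V_m − b = 0.5693 − 0.03939 = 0.52991 L/mol
T = (54.833)(0.52991)/0.08206 = 354.1 K

T ≈ 354.1 K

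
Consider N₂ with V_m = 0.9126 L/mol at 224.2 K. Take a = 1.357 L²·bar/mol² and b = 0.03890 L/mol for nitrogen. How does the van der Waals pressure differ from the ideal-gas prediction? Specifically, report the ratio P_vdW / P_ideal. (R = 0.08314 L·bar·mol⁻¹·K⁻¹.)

Ideal: P_ideal = RT/V_m = (0.08314)(224.2)/0.9126 = 20.4251 bar
vdW: P = RT/(V_m − b) − a/V_m² = 18.6400/0.873700 − 1.357/0.832839 = 21.3346 − 1.62937 = 19.7052 bar
Ratio = 19.7052/20.4251 = 0.9648

P_vdW / P_ideal ≈ 0.9648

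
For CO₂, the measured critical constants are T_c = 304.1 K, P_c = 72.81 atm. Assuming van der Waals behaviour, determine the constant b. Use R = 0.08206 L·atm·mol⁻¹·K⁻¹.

b ≈ 0.04284 L/mol

From T_c = 8a/(27Rb) and P_c = a/(27b²): b = R T_c/(8 P_c).
b = (0.08206)(304.1)/(8×72.81) = 24.954/582.48 = 0.04284 L/mol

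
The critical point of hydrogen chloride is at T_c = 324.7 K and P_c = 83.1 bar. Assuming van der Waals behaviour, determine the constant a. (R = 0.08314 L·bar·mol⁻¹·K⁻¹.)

From T_c = 8a/(27Rb) and P_c = a/(27b²): a = 27 R² T_c²/(64 P_c).
a = 27×(0.08314)²×(324.7)²/(64×83.1) = 19677/5318.4 = 3.700 L²·bar/mol²

a ≈ 3.700 L²·bar/mol²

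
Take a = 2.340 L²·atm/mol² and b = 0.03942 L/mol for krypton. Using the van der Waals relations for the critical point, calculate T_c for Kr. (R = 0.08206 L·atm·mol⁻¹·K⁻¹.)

T_c ≈ 214.3 K

For a van der Waals gas, T_c = 8a/(27Rb).
T_c = 8×2.340/(27×0.08206×0.03942) = 18.720/0.087340 = 214.3 K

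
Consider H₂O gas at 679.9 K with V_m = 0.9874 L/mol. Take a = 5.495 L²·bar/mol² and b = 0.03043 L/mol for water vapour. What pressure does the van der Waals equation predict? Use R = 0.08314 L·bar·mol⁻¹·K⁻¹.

P = RT/(V_m − b) − a/V_m²
RT/(V_m − b) = (0.08314)(679.9)/(0.9874 − 0.03043) = 56.527/0.95697 = 59.069 bar
a/V_m² = 5.495/(0.9874)² = 5.6361 bar
P = 59.069 − 5.6361 = 53.43 bar

P ≈ 53.43 bar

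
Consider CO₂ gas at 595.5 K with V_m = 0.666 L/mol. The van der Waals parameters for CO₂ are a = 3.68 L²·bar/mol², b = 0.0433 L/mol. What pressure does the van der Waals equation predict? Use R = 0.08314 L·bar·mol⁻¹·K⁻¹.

P ≈ 71.21 bar

P = RT/(V_m − b) − a/V_m²
RT/(V_m − b) = (0.08314)(595.5)/(0.666 − 0.0433) = 49.510/0.62270 = 79.509 bar
a/V_m² = 3.68/(0.666)² = 8.2966 bar
P = 79.509 − 8.2966 = 71.21 bar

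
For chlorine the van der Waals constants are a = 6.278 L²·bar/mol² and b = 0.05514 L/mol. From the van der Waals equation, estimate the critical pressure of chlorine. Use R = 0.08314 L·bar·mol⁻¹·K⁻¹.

P_c ≈ 76.48 bar

For a van der Waals gas, P_c = a/(27b²).
P_c = 6.278/(27×(0.05514)²) = 6.278/0.082091 = 76.48 bar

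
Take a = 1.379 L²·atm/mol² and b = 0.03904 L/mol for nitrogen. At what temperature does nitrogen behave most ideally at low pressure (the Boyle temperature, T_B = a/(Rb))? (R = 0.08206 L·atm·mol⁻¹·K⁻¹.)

T_B ≈ 430.5 K

For a van der Waals gas the second virial coefficient B₂ = b − a/(RT) vanishes at T_B = a/(Rb).
T_B = 1.379/(0.08206×0.03904) = 1.379/0.0032036 = 430.5 K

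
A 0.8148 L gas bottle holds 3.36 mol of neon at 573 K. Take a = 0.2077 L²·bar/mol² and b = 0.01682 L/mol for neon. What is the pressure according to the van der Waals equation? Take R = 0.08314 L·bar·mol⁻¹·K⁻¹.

P = nRT/(V − nb) − a n²/V²
nRT/(V − nb) = (3.36)(0.08314)(573)/(0.8148 − 3.36×0.01682) = 160.07/0.75828 = 211.10 bar
a n²/V² = (0.2077)(3.36)²/(0.8148)² = 3.5319 bar
P = 211.10 − 3.5319 = 207.6 bar

P ≈ 207.6 bar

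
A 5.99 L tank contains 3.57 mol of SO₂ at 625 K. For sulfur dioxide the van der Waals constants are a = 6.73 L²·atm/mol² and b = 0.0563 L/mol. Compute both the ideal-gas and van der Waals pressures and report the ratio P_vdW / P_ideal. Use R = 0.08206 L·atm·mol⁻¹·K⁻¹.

P_vdW / P_ideal ≈ 0.9565

Ideal: P_ideal = nRT/V = (3.57)(0.08206)(625)/5.99 = 30.5670 atm
vdW: P = nRT/(V − nb) − a n²/V² = 183.096/5.78901 − 85.7732/35.8801 = 31.6282 − 2.39055 = 29.2377 atm
Ratio = 29.2377/30.5670 = 0.9565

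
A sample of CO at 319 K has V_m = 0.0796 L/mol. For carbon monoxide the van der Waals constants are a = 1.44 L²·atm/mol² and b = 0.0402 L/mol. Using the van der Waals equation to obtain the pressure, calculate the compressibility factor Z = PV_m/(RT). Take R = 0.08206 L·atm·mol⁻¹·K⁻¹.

Z ≈ 1.329

P = RT/(V_m − b) − a/V_m² = (0.08206)(319)/(0.0796 − 0.0402) − 1.44/(0.0796)²
  = 26.177/0.039400 − 227.27 = 664.39 − 227.27 = 437.12 atm
Z = PV_m/(RT) = (437.12)(0.0796)/((0.08206)(319)) = 34.795/26.177 = 1.329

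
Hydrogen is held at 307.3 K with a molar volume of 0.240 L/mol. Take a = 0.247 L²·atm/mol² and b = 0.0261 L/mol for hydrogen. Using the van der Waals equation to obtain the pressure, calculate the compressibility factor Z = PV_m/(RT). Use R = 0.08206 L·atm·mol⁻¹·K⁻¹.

Z ≈ 1.081

P = RT/(V_m − b) − a/V_m² = (0.08206)(307.3)/(0.240 − 0.0261) − 0.247/(0.240)²
  = 25.217/0.21390 − 4.2882 = 117.89 − 4.2882 = 113.60 atm
Z = PV_m/(RT) = (113.60)(0.240)/((0.08206)(307.3)) = 27.264/25.217 = 1.081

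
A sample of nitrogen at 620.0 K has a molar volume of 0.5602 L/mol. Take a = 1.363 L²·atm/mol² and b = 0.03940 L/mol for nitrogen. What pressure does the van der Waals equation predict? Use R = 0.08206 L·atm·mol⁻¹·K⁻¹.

P ≈ 93.35 atm

P = RT/(V_m − b) − a/V_m²
RT/(V_m − b) = (0.08206)(620.0)/(0.5602 − 0.03940) = 50.877/0.52080 = 97.690 atm
a/V_m² = 1.363/(0.5602)² = 4.3432 atm
P = 97.690 − 4.3432 = 93.35 atm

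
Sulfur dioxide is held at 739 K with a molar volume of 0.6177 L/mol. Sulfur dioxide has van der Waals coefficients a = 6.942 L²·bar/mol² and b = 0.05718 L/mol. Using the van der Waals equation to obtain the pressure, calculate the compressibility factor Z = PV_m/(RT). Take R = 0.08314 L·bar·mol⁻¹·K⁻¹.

P = RT/(V_m − b) − a/V_m² = (0.08314)(739)/(0.6177 − 0.05718) − 6.942/(0.6177)²
  = 61.440/0.56052 − 18.194 = 109.61 − 18.194 = 91.42 bar
Z = PV_m/(RT) = (91.42)(0.6177)/((0.08314)(739)) = 56.470/61.440 = 0.9191

Z ≈ 0.9191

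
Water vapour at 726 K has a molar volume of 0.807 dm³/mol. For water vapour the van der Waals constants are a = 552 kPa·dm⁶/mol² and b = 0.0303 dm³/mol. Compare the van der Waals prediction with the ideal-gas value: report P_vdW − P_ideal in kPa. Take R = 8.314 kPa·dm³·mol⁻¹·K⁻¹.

Ideal: P_ideal = RT/V_m = (8.314)(726)/0.807 = 7479.51 kPa
vdW: P = RT/(V_m − b) − a/V_m² = 6035.96/0.776700 − 552/0.651249 = 7771.29 − 847.602 = 6923.69 kPa
ΔP = 6923.69 − 7479.51 = -555.8 kPa

ΔP ≈ -555.8 kPa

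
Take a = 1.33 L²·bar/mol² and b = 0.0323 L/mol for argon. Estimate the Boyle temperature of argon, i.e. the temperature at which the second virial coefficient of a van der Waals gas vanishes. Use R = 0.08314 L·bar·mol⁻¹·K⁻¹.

T_B ≈ 495.3 K

For a van der Waals gas the second virial coefficient B₂ = b − a/(RT) vanishes at T_B = a/(Rb).
T_B = 1.33/(0.08314×0.0323) = 1.33/0.0026854 = 495.3 K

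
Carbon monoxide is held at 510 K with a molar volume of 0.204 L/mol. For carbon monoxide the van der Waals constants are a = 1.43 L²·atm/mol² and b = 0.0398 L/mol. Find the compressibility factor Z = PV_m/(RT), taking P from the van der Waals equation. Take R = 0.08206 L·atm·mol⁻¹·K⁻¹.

Z ≈ 1.075

P = RT/(V_m − b) − a/V_m² = (0.08206)(510)/(0.204 − 0.0398) − 1.43/(0.204)²
  = 41.851/0.16420 − 34.362 = 254.88 − 34.362 = 220.52 atm
Z = PV_m/(RT) = (220.52)(0.204)/((0.08206)(510)) = 44.986/41.851 = 1.075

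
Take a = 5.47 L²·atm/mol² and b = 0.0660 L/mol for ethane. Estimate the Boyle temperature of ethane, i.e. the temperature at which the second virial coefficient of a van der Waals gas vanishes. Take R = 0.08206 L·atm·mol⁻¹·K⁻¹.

For a van der Waals gas the second virial coefficient B₂ = b − a/(RT) vanishes at T_B = a/(Rb).
T_B = 5.47/(0.08206×0.0660) = 5.47/0.0054160 = 1010 K

T_B ≈ 1010 K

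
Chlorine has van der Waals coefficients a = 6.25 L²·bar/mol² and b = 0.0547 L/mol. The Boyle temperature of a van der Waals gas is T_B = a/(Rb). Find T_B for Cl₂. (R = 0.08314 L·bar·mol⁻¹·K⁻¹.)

T_B ≈ 1374 K

For a van der Waals gas the second virial coefficient B₂ = b − a/(RT) vanishes at T_B = a/(Rb).
T_B = 6.25/(0.08314×0.0547) = 6.25/0.0045478 = 1374 K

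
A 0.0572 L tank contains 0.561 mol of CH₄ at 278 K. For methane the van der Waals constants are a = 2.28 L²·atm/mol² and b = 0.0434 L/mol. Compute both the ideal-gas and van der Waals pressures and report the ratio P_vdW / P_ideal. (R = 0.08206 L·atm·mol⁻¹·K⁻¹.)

Ideal: P_ideal = nRT/V = (0.561)(0.08206)(278)/0.0572 = 223.740 atm
vdW: P = nRT/(V − nb) − a n²/V² = 12.7979/0.0328526 − 0.717564/0.00327184 = 389.555 − 219.315 = 170.240 atm
Ratio = 170.240/223.740 = 0.7609

P_vdW / P_ideal ≈ 0.7609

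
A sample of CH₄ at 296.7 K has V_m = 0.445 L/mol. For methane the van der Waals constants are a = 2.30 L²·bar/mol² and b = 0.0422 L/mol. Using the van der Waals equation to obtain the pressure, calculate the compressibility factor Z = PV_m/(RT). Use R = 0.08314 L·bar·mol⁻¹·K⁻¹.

Z ≈ 0.8952

P = RT/(V_m − b) − a/V_m² = (0.08314)(296.7)/(0.445 − 0.0422) − 2.30/(0.445)²
  = 24.668/0.40280 − 11.615 = 61.241 − 11.615 = 49.626 bar
Z = PV_m/(RT) = (49.626)(0.445)/((0.08314)(296.7)) = 22.084/24.668 = 0.8952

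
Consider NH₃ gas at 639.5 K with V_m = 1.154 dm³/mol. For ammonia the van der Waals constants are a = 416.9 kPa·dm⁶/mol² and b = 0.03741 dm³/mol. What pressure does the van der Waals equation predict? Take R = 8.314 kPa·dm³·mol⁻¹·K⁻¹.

P = RT/(V_m − b) − a/V_m²
RT/(V_m − b) = (8.314)(639.5)/(1.154 − 0.03741) = 5316.8/1.1166 = 4761.6 kPa
a/V_m² = 416.9/(1.154)² = 313.05 kPa
P = 4761.6 − 313.05 = 4449 kPa

P ≈ 4449 kPa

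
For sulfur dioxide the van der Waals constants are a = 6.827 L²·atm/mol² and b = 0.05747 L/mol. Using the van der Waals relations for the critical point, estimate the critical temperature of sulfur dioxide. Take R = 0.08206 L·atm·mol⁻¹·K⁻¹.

T_c ≈ 428.9 K

For a van der Waals gas, T_c = 8a/(27Rb).
T_c = 8×6.827/(27×0.08206×0.05747) = 54.616/0.12733 = 428.9 K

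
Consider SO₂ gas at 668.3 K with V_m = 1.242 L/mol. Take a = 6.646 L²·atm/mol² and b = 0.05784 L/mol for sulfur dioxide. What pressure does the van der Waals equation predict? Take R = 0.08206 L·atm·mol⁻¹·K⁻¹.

P = RT/(V_m − b) − a/V_m²
RT/(V_m − b) = (0.08206)(668.3)/(1.242 − 0.05784) = 54.841/1.1842 = 46.311 atm
a/V_m² = 6.646/(1.242)² = 4.3084 atm
P = 46.311 − 4.3084 = 42.00 atm

P ≈ 42.00 atm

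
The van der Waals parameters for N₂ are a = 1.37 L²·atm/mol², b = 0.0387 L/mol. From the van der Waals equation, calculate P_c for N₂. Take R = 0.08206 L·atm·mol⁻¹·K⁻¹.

For a van der Waals gas, P_c = a/(27b²).
P_c = 1.37/(27×(0.0387)²) = 1.37/0.040438 = 33.88 atm

P_c ≈ 33.88 atm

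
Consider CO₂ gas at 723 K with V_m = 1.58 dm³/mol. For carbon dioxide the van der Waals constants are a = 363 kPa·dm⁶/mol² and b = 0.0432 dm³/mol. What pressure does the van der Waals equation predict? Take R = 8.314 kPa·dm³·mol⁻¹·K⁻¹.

P = RT/(V_m − b) − a/V_m²
RT/(V_m − b) = (8.314)(723)/(1.58 − 0.0432) = 6011.0/1.5368 = 3911.4 kPa
a/V_m² = 363/(1.58)² = 145.41 kPa
P = 3911.4 − 145.41 = 3766 kPa

P ≈ 3766 kPa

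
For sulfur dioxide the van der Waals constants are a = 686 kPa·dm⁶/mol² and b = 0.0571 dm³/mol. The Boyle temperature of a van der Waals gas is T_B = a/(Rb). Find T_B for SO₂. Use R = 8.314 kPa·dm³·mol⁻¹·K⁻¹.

T_B ≈ 1445 K

For a van der Waals gas the second virial coefficient B₂ = b − a/(RT) vanishes at T_B = a/(Rb).
T_B = 686/(8.314×0.0571) = 686/0.47473 = 1445 K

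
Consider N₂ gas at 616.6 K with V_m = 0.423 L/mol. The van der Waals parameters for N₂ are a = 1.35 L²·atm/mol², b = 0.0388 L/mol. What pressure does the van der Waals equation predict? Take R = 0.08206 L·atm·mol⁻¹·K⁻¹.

P = RT/(V_m − b) − a/V_m²
RT/(V_m − b) = (0.08206)(616.6)/(0.423 − 0.0388) = 50.598/0.38420 = 131.70 atm
a/V_m² = 1.35/(0.423)² = 7.5449 atm
P = 131.70 − 7.5449 = 124.2 atm

P ≈ 124.2 atm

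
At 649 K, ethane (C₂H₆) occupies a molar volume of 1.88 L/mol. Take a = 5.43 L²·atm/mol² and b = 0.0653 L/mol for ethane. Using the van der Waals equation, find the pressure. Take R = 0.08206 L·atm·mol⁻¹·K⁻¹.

P = RT/(V_m − b) − a/V_m²
RT/(V_m − b) = (0.08206)(649)/(1.88 − 0.0653) = 53.257/1.8147 = 29.348 atm
a/V_m² = 5.43/(1.88)² = 1.5363 atm
P = 29.348 − 1.5363 = 27.81 atm

P ≈ 27.81 atm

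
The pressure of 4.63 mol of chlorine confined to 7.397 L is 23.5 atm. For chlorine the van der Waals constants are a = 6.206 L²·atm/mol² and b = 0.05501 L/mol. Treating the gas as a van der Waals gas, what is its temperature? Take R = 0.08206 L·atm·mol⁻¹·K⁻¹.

T ≈ 487.5 K

T = (P + a n²/V²)(V − nb)/(nR)
P + a n²/V² = 23.5 + (6.206)(4.63)²/(7.397)² = 25.931 atm
V − nb = 7.397 − (4.63)(0.05501) = 7.1423 L
T = (25.931)(7.1423)/((4.63)(0.08206)) = 487.5 K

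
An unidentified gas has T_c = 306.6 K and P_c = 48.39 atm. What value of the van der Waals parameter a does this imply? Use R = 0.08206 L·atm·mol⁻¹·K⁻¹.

From T_c = 8a/(27Rb) and P_c = a/(27b²): a = 27 R² T_c²/(64 P_c).
a = 27×(0.08206)²×(306.6)²/(64×48.39) = 17091/3097.0 = 5.519 L²·atm/mol²

a ≈ 5.519 L²·atm/mol²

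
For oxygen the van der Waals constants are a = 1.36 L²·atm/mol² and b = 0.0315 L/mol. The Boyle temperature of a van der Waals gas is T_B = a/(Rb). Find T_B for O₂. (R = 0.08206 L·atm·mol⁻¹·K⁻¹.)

T_B ≈ 526.1 K

For a van der Waals gas the second virial coefficient B₂ = b − a/(RT) vanishes at T_B = a/(Rb).
T_B = 1.36/(0.08206×0.0315) = 1.36/0.0025849 = 526.1 K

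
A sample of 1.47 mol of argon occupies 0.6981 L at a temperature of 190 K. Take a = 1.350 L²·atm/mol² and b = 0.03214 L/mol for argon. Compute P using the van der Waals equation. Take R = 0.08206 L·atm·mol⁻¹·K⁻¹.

P = nRT/(V − nb) − a n²/V²
nRT/(V − nb) = (1.47)(0.08206)(190)/(0.6981 − 1.47×0.03214) = 22.919/0.65085 = 35.214 atm
a n²/V² = (1.350)(1.47)²/(0.6981)² = 5.9860 atm
P = 35.214 − 5.9860 = 29.23 atm

P ≈ 29.23 atm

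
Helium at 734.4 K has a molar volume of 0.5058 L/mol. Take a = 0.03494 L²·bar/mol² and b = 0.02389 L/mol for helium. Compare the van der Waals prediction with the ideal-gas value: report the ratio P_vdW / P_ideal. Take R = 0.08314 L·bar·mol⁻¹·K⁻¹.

Ideal: P_ideal = RT/V_m = (0.08314)(734.4)/0.5058 = 120.716 bar
vdW: P = RT/(V_m − b) − a/V_m² = 61.0580/0.481910 − 0.03494/0.255834 = 126.700 − 0.136573 = 126.563 bar
Ratio = 126.563/120.716 = 1.048

P_vdW / P_ideal ≈ 1.048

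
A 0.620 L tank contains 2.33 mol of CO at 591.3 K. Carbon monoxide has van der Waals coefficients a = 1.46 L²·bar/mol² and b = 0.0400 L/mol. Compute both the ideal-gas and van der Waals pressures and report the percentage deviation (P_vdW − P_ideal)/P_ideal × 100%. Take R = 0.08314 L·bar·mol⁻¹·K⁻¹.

Ideal: P_ideal = nRT/V = (2.33)(0.08314)(591.3)/0.620 = 184.749 bar
vdW: P = nRT/(V − nb) − a n²/V² = 114.544/0.526800 − 7.92619/0.384400 = 217.434 − 20.6196 = 196.814 bar
% deviation = (196.814 − 184.749)/184.749 × 100% = 6.53%

6.53 %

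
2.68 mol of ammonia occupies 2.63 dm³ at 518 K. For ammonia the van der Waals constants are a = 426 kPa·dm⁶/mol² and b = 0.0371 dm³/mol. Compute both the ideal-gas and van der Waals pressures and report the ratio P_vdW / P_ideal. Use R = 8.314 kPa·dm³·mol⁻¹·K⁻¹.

Ideal: P_ideal = nRT/V = (2.68)(8.314)(518)/2.63 = 4388.53 kPa
vdW: P = nRT/(V − nb) − a n²/V² = 11541.8/2.53057 − 3059.70/6.91690 = 4560.95 − 442.351 = 4118.60 kPa
Ratio = 4118.60/4388.53 = 0.9385

P_vdW / P_ideal ≈ 0.9385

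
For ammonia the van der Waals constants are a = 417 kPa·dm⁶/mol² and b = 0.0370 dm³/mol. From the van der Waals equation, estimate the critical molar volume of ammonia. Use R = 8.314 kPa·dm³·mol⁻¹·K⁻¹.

V_m,c ≈ 0.1110 dm³/mol

For a van der Waals gas, V_m,c = 3b.
V_m,c = 3×0.0370 = 0.1110 dm³/mol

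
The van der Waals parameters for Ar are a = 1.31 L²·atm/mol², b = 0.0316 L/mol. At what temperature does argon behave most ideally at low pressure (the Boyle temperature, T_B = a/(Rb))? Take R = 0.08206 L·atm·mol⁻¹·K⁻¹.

T_B ≈ 505.2 K

For a van der Waals gas the second virial coefficient B₂ = b − a/(RT) vanishes at T_B = a/(Rb).
T_B = 1.31/(0.08206×0.0316) = 1.31/0.0025931 = 505.2 K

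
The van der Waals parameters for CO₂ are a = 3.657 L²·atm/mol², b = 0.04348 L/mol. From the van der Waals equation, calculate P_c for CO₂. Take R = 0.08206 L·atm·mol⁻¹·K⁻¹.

For a van der Waals gas, P_c = a/(27b²).
P_c = 3.657/(27×(0.04348)²) = 3.657/0.051044 = 71.64 atm

P_c ≈ 71.64 atm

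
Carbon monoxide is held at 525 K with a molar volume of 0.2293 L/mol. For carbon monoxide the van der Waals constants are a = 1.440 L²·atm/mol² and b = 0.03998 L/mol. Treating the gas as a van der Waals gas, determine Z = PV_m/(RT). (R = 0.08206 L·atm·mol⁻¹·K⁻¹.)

P = RT/(V_m − b) − a/V_m² = (0.08206)(525)/(0.2293 − 0.03998) − 1.440/(0.2293)²
  = 43.082/0.18932 − 27.388 = 227.56 − 27.388 = 200.17 atm
Z = PV_m/(RT) = (200.17)(0.2293)/((0.08206)(525)) = 45.899/43.082 = 1.065

Z ≈ 1.065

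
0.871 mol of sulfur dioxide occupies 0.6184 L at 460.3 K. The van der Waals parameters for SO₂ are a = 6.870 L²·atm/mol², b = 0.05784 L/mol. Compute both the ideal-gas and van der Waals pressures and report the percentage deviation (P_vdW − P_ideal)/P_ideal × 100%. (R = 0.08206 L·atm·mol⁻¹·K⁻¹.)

Ideal: P_ideal = nRT/V = (0.871)(0.08206)(460.3)/0.6184 = 53.2012 atm
vdW: P = nRT/(V − nb) − a n²/V² = 32.8996/0.568021 − 5.21186/0.382419 = 57.9197 − 13.6287 = 44.2910 atm
% deviation = (44.2910 − 53.2012)/53.2012 × 100% = -16.75%

-16.75 %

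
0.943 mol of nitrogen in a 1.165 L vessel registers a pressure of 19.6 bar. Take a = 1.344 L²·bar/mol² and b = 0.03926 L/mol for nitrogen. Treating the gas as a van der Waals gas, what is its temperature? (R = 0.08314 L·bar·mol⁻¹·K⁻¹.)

T ≈ 294.7 K

T = (P + a n²/V²)(V − nb)/(nR)
P + a n²/V² = 19.6 + (1.344)(0.943)²/(1.165)² = 20.481 bar
V − nb = 1.165 − (0.943)(0.03926) = 1.1280 L
T = (20.481)(1.1280)/((0.943)(0.08314)) = 294.7 K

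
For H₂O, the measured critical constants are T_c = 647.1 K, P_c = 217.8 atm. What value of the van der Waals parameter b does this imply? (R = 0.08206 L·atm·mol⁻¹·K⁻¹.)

From T_c = 8a/(27Rb) and P_c = a/(27b²): b = R T_c/(8 P_c).
b = (0.08206)(647.1)/(8×217.8) = 53.101/1742.4 = 0.03048 L/mol

b ≈ 0.03048 L/mol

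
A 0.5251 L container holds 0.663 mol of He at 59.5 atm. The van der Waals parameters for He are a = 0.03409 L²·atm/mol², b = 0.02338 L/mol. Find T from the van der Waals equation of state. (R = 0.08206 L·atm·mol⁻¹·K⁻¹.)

T = (P + a n²/V²)(V − nb)/(nR)
P + a n²/V² = 59.5 + (0.03409)(0.663)²/(0.5251)² = 59.554 atm
V − nb = 0.5251 − (0.663)(0.02338) = 0.50960 L
T = (59.554)(0.50960)/((0.663)(0.08206)) = 557.8 K

T ≈ 557.8 K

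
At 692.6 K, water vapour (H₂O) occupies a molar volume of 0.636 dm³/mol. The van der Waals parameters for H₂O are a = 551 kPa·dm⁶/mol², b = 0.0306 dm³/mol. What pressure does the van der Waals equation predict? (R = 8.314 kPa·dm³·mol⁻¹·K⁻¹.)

P ≈ 8149 kPa

P = RT/(V_m − b) − a/V_m²
RT/(V_m − b) = (8.314)(692.6)/(0.636 − 0.0306) = 5758.3/0.60540 = 9511.6 kPa
a/V_m² = 551/(0.636)² = 1362.2 kPa
P = 9511.6 − 1362.2 = 8149 kPa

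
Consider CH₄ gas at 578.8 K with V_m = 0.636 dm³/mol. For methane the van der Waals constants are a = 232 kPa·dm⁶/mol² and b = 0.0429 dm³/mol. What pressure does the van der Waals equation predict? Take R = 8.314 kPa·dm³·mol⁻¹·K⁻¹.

P ≈ 7540 kPa

P = RT/(V_m − b) − a/V_m²
RT/(V_m − b) = (8.314)(578.8)/(0.636 − 0.0429) = 4812.1/0.59310 = 8113.5 kPa
a/V_m² = 232/(0.636)² = 573.55 kPa
P = 8113.5 − 573.55 = 7540 kPa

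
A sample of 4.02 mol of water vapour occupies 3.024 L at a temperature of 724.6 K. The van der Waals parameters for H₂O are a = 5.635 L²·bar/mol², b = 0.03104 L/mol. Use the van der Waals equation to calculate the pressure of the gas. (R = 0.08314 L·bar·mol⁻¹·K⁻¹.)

P = nRT/(V − nb) − a n²/V²
nRT/(V − nb) = (4.02)(0.08314)(724.6)/(3.024 − 4.02×0.03104) = 242.18/2.8992 = 83.533 bar
a n²/V² = (5.635)(4.02)²/(3.024)² = 9.9582 bar
P = 83.533 − 9.9582 = 73.57 bar

P ≈ 73.57 bar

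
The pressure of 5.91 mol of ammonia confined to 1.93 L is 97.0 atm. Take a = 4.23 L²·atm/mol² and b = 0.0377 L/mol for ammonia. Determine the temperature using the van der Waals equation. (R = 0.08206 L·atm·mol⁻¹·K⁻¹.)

T ≈ 481.1 K

T = (P + a n²/V²)(V − nb)/(nR)
P + a n²/V² = 97.0 + (4.23)(5.91)²/(1.93)² = 136.66 atm
V − nb = 1.93 − (5.91)(0.0377) = 1.7072 L
T = (136.66)(1.7072)/((5.91)(0.08206)) = 481.1 K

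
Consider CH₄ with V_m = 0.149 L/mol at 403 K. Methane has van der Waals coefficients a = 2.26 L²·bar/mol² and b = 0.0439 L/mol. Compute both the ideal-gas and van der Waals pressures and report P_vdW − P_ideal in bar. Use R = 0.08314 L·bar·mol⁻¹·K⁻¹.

ΔP ≈ -7.87 bar

Ideal: P_ideal = RT/V_m = (0.08314)(403)/0.149 = 224.869 bar
vdW: P = RT/(V_m − b) − a/V_m² = 33.5054/0.105100 − 2.26/0.0222010 = 318.795 − 101.797 = 216.998 bar
ΔP = 216.998 − 224.869 = -7.87 bar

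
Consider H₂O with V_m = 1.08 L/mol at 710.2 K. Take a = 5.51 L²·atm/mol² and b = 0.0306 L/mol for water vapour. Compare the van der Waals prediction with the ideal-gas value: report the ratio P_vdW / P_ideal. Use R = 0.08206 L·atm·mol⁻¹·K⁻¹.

P_vdW / P_ideal ≈ 0.9416

Ideal: P_ideal = RT/V_m = (0.08206)(710.2)/1.08 = 53.9620 atm
vdW: P = RT/(V_m − b) − a/V_m² = 58.2790/1.04940 − 5.51/1.16640 = 55.5355 − 4.72394 = 50.8116 atm
Ratio = 50.8116/53.9620 = 0.9416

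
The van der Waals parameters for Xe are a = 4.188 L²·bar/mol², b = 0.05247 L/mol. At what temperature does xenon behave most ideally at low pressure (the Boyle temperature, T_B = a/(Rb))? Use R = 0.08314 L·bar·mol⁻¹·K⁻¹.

T_B ≈ 960.0 K

For a van der Waals gas the second virial coefficient B₂ = b − a/(RT) vanishes at T_B = a/(Rb).
T_B = 4.188/(0.08314×0.05247) = 4.188/0.0043624 = 960.0 K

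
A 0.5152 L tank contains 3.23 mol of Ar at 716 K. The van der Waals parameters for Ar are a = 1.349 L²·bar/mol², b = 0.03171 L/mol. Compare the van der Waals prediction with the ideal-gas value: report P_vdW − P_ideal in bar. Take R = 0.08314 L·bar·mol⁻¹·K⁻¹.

Ideal: P_ideal = nRT/V = (3.23)(0.08314)(716)/0.5152 = 373.207 bar
vdW: P = nRT/(V − nb) − a n²/V² = 192.276/0.412777 − 14.0740/0.265431 = 465.811 − 53.0232 = 412.788 bar
ΔP = 412.788 − 373.207 = 39.58 bar

ΔP ≈ 39.58 bar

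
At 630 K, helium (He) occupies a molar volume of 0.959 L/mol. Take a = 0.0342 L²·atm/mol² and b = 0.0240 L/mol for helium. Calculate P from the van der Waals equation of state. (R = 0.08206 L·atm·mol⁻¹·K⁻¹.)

P = RT/(V_m − b) − a/V_m²
RT/(V_m − b) = (0.08206)(630)/(0.959 − 0.0240) = 51.698/0.93500 = 55.292 atm
a/V_m² = 0.0342/(0.959)² = 0.037187 atm
P = 55.292 − 0.037187 = 55.25 atm

P ≈ 55.25 atm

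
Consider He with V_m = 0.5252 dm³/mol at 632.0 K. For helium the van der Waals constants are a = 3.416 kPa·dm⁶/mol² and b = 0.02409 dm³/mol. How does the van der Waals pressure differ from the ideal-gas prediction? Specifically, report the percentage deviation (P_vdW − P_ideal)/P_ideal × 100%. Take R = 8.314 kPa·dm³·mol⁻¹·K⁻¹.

4.68 %

Ideal: P_ideal = RT/V_m = (8.314)(632.0)/0.5252 = 10004.7 kPa
vdW: P = RT/(V_m − b) − a/V_m² = 5254.45/0.501110 − 3.416/0.275835 = 10485.6 − 12.3842 = 10473.2 kPa
% deviation = (10473.2 − 10004.7)/10004.7 × 100% = 4.68%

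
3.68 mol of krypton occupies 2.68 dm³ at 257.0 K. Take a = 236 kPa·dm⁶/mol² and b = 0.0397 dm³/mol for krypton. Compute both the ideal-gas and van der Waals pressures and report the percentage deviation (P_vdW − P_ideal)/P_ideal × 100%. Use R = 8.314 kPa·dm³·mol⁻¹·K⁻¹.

Ideal: P_ideal = nRT/V = (3.68)(8.314)(257.0)/2.68 = 2933.97 kPa
vdW: P = nRT/(V − nb) − a n²/V² = 7863.05/2.53390 − 3196.01/7.18240 = 3103.14 − 444.978 = 2658.16 kPa
% deviation = (2658.16 − 2933.97)/2933.97 × 100% = -9.40%

-9.40 %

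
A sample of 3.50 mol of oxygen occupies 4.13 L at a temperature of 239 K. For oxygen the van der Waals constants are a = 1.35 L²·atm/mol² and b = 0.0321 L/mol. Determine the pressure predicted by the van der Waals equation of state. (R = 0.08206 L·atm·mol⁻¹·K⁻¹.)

P ≈ 16.12 atm

P = nRT/(V − nb) − a n²/V²
nRT/(V − nb) = (3.50)(0.08206)(239)/(4.13 − 3.50×0.0321) = 68.643/4.0177 = 17.085 atm
a n²/V² = (1.35)(3.50)²/(4.13)² = 0.96955 atm
P = 17.085 − 0.96955 = 16.12 atm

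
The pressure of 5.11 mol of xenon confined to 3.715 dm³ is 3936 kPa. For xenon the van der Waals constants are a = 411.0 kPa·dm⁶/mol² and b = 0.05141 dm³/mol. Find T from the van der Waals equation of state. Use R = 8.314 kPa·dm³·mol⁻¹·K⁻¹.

T = (P + a n²/V²)(V − nb)/(nR)
P + a n²/V² = 3936 + (411.0)(5.11)²/(3.715)² = 4713.6 kPa
V − nb = 3.715 − (5.11)(0.05141) = 3.4523 dm³
T = (4713.6)(3.4523)/((5.11)(8.314)) = 383.0 K

T ≈ 383.0 K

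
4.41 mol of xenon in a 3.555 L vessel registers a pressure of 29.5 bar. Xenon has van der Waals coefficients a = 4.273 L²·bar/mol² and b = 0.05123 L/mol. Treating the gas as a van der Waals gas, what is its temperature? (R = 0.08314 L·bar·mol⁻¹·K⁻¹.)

T = (P + a n²/V²)(V − nb)/(nR)
P + a n²/V² = 29.5 + (4.273)(4.41)²/(3.555)² = 36.076 bar
V − nb = 3.555 − (4.41)(0.05123) = 3.3291 L
T = (36.076)(3.3291)/((4.41)(0.08314)) = 327.6 K

T ≈ 327.6 K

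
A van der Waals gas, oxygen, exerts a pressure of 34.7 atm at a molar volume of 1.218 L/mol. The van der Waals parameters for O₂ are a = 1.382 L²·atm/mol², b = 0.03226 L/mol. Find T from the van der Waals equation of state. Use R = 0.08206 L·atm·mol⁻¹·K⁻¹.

T = (P + a/V_m²)(V_m − b)/R
P + a/V_m² = 34.7 + 1.382/(1.218)² = 35.632 atm
V_m − b = 1.218 − 0.03226 = 1.1857 L/mol
T = (35.632)(1.1857)/0.08206 = 514.9 K

T ≈ 514.9 K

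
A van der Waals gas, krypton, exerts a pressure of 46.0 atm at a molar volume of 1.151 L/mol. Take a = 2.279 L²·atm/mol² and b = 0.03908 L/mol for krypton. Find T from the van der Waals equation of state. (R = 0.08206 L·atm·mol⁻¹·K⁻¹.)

T = (P + a/V_m²)(V_m − b)/R
P + a/V_m² = 46.0 + 2.279/(1.151)² = 47.720 atm
V_m − b = 1.151 − 0.03908 = 1.1119 L/mol
T = (47.720)(1.1119)/0.08206 = 646.6 K

T ≈ 646.6 K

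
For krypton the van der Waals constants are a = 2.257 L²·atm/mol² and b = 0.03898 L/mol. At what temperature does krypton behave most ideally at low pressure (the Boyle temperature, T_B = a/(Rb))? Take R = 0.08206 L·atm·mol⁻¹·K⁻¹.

T_B ≈ 705.6 K

For a van der Waals gas the second virial coefficient B₂ = b − a/(RT) vanishes at T_B = a/(Rb).
T_B = 2.257/(0.08206×0.03898) = 2.257/0.0031987 = 705.6 K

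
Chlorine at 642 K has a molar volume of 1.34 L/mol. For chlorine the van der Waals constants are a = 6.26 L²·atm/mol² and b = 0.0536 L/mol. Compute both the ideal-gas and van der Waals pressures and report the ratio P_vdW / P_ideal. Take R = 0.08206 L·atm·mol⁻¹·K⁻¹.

P_vdW / P_ideal ≈ 0.9530

Ideal: P_ideal = RT/V_m = (0.08206)(642)/1.34 = 39.3153 atm
vdW: P = RT/(V_m − b) − a/V_m² = 52.6825/1.28640 − 6.26/1.79560 = 40.9534 − 3.48630 = 37.4671 atm
Ratio = 37.4671/39.3153 = 0.9530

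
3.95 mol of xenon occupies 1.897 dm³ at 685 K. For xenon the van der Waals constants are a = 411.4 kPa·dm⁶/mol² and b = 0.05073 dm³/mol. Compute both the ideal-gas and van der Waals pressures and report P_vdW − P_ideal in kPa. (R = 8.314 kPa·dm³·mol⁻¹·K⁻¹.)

ΔP ≈ -383 kPa

Ideal: P_ideal = nRT/V = (3.95)(8.314)(685)/1.897 = 11858.5 kPa
vdW: P = nRT/(V − nb) − a n²/V² = 22495.6/1.69662 − 6418.87/3.59861 = 13259.1 − 1783.71 = 11475.4 kPa
ΔP = 11475.4 − 11858.5 = -383 kPa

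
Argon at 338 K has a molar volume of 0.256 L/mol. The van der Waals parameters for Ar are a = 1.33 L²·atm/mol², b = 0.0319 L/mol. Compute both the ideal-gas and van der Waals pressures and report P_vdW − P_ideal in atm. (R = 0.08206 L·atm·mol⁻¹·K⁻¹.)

Ideal: P_ideal = RT/V_m = (0.08206)(338)/0.256 = 108.345 atm
vdW: P = RT/(V_m − b) − a/V_m² = 27.7363/0.224100 − 1.33/0.0655360 = 123.768 − 20.2942 = 103.474 atm
ΔP = 103.474 − 108.345 = -4.87 atm

ΔP ≈ -4.87 atm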